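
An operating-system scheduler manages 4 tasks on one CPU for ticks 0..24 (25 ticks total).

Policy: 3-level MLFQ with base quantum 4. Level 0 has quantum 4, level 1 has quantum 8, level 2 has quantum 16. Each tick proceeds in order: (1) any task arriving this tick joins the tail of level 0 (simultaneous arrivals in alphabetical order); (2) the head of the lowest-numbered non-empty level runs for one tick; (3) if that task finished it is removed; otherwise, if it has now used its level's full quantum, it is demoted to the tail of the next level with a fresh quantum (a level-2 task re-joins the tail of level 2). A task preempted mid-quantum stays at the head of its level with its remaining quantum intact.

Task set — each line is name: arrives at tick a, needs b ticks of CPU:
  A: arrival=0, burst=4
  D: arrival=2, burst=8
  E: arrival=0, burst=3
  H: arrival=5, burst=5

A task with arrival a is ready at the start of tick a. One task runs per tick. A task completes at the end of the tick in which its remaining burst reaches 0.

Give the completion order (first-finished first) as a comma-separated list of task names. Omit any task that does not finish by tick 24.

t=0: L0/L1/L2 = AE/-/- → run A
t=1: L0/L1/L2 = AE/-/- → run A
t=2: L0/L1/L2 = AED/-/- → run A
t=3: L0/L1/L2 = AED/-/- → run A
t=4: L0/L1/L2 = ED/-/- → run E
t=5: L0/L1/L2 = EDH/-/- → run E
t=6: L0/L1/L2 = EDH/-/- → run E
t=7: L0/L1/L2 = DH/-/- → run D
t=8: L0/L1/L2 = DH/-/- → run D
t=9: L0/L1/L2 = DH/-/- → run D
t=10: L0/L1/L2 = DH/-/- → run D
t=11: L0/L1/L2 = H/D/- → run H
t=12: L0/L1/L2 = H/D/- → run H
t=13: L0/L1/L2 = H/D/- → run H
t=14: L0/L1/L2 = H/D/- → run H
t=15: L0/L1/L2 = -/DH/- → run D
t=16: L0/L1/L2 = -/DH/- → run D
t=17: L0/L1/L2 = -/DH/- → run D
t=18: L0/L1/L2 = -/DH/- → run D
t=19: L0/L1/L2 = -/H/- → run H
t=20: (idle)
t=21: (idle)
t=22: (idle)
t=23: (idle)
t=24: (idle)

completion order = A, E, D, H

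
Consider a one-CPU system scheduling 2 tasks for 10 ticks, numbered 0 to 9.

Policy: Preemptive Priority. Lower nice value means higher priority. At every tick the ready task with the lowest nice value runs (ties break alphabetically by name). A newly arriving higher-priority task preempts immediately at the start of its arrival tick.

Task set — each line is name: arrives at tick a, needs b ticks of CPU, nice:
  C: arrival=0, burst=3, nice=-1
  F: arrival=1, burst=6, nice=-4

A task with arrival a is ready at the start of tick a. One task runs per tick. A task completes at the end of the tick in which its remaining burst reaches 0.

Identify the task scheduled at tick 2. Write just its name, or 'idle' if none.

t=0: ready={C} → run C
t=1: ready={C,F} → run F
t=2: ready={C,F} → run F
t=3: ready={C,F} → run F
t=4: ready={C,F} → run F
t=5: ready={C,F} → run F
t=6: ready={C,F} → run F
t=7: ready={C} → run C
t=8: ready={C} → run C
t=9: (idle)

running at tick 2 = F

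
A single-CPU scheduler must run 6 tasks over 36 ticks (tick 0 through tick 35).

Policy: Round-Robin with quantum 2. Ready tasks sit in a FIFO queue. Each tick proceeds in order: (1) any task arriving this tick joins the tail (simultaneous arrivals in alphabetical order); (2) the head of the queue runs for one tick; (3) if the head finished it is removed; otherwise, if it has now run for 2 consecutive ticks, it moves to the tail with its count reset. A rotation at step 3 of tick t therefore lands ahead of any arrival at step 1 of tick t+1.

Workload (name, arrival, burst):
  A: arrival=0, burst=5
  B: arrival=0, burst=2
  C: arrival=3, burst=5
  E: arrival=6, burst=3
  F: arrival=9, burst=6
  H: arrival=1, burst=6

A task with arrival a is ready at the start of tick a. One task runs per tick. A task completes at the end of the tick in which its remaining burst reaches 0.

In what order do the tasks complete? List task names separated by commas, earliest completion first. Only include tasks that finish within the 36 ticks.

completion order = B, A, H, E, C, F

t=0: queue=[A,B] q_used=0 → run A
t=1: queue=[A,B,H] q_used=1 → run A
t=2: queue=[B,H,A] q_used=0 → run B
t=3: queue=[B,H,A,C] q_used=1 → run B
t=4: queue=[H,A,C] q_used=0 → run H
t=5: queue=[H,A,C] q_used=1 → run H
t=6: queue=[A,C,H,E] q_used=0 → run A
t=7: queue=[A,C,H,E] q_used=1 → run A
t=8: queue=[C,H,E,A] q_used=0 → run C
t=9: queue=[C,H,E,A,F] q_used=1 → run C
t=10: queue=[H,E,A,F,C] q_used=0 → run H
t=11: queue=[H,E,A,F,C] q_used=1 → run H
t=12: queue=[E,A,F,C,H] q_used=0 → run E
t=13: queue=[E,A,F,C,H] q_used=1 → run E
t=14: queue=[A,F,C,H,E] q_used=0 → run A
t=15: queue=[F,C,H,E] q_used=0 → run F
t=16: queue=[F,C,H,E] q_used=1 → run F
t=17: queue=[C,H,E,F] q_used=0 → run C
t=18: queue=[C,H,E,F] q_used=1 → run C
t=19: queue=[H,E,F,C] q_used=0 → run H
t=20: queue=[H,E,F,C] q_used=1 → run H
t=21: queue=[E,F,C] q_used=0 → run E
t=22: queue=[F,C] q_used=0 → run F
t=23: queue=[F,C] q_used=1 → run F
t=24: queue=[C,F] q_used=0 → run C
t=25: queue=[F] q_used=0 → run F
t=26: queue=[F] q_used=1 → run F
t=27: (idle)
t=28: (idle)
t=29: (idle)
t=30: (idle)
t=31: (idle)
t=32: (idle)
t=33: (idle)
t=34: (idle)
t=35: (idle)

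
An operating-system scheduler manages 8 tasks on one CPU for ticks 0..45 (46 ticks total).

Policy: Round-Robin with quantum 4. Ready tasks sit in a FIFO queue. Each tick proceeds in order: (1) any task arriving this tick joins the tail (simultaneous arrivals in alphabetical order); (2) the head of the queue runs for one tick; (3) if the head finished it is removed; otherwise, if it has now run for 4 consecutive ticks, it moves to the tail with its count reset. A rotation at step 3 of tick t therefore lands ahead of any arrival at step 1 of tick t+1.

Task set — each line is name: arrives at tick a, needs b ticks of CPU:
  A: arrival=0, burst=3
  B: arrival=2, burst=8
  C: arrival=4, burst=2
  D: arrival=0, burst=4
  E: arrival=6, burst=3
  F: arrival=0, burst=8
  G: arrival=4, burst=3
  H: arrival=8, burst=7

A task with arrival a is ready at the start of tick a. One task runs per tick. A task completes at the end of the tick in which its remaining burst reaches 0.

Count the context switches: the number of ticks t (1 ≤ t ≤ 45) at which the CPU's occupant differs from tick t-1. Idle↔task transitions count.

context switches = 11

t=0: queue=[A,D,F] q_used=0 → run A
t=1: queue=[A,D,F] q_used=1 → run A
t=2: queue=[A,D,F,B] q_used=2 → run A
t=3: queue=[D,F,B] q_used=0 → run D
t=4: queue=[D,F,B,C,G] q_used=1 → run D
t=5: queue=[D,F,B,C,G] q_used=2 → run D
t=6: queue=[D,F,B,C,G,E] q_used=3 → run D
t=7: queue=[F,B,C,G,E] q_used=0 → run F
t=8: queue=[F,B,C,G,E,H] q_used=1 → run F
t=9: queue=[F,B,C,G,E,H] q_used=2 → run F
t=10: queue=[F,B,C,G,E,H] q_used=3 → run F
t=11: queue=[B,C,G,E,H,F] q_used=0 → run B
t=12: queue=[B,C,G,E,H,F] q_used=1 → run B
t=13: queue=[B,C,G,E,H,F] q_used=2 → run B
t=14: queue=[B,C,G,E,H,F] q_used=3 → run B
t=15: queue=[C,G,E,H,F,B] q_used=0 → run C
t=16: queue=[C,G,E,H,F,B] q_used=1 → run C
t=17: queue=[G,E,H,F,B] q_used=0 → run G
t=18: queue=[G,E,H,F,B] q_used=1 → run G
t=19: queue=[G,E,H,F,B] q_used=2 → run G
t=20: queue=[E,H,F,B] q_used=0 → run E
t=21: queue=[E,H,F,B] q_used=1 → run E
t=22: queue=[E,H,F,B] q_used=2 → run E
t=23: queue=[H,F,B] q_used=0 → run H
t=24: queue=[H,F,B] q_used=1 → run H
t=25: queue=[H,F,B] q_used=2 → run H
t=26: queue=[H,F,B] q_used=3 → run H
t=27: queue=[F,B,H] q_used=0 → run F
t=28: queue=[F,B,H] q_used=1 → run F
t=29: queue=[F,B,H] q_used=2 → run F
t=30: queue=[F,B,H] q_used=3 → run F
t=31: queue=[B,H] q_used=0 → run B
t=32: queue=[B,H] q_used=1 → run B
t=33: queue=[B,H] q_used=2 → run B
t=34: queue=[B,H] q_used=3 → run B
t=35: queue=[H] q_used=0 → run H
t=36: queue=[H] q_used=1 → run H
t=37: queue=[H] q_used=2 → run H
t=38: (idle)
t=39: (idle)
t=40: (idle)
t=41: (idle)
t=42: (idle)
t=43: (idle)
t=44: (idle)
t=45: (idle)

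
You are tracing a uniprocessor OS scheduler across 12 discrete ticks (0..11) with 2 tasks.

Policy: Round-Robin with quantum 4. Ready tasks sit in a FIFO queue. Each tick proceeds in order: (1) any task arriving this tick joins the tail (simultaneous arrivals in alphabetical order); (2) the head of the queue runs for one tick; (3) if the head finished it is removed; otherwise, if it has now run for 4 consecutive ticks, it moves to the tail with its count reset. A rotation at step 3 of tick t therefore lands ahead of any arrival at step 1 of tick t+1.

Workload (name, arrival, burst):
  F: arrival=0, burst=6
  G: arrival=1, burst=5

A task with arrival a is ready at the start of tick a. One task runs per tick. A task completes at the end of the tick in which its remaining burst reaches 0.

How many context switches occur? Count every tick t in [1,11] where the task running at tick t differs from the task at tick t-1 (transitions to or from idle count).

t=0: queue=[F] q_used=0 → run F
t=1: queue=[F,G] q_used=1 → run F
t=2: queue=[F,G] q_used=2 → run F
t=3: queue=[F,G] q_used=3 → run F
t=4: queue=[G,F] q_used=0 → run G
t=5: queue=[G,F] q_used=1 → run G
t=6: queue=[G,F] q_used=2 → run G
t=7: queue=[G,F] q_used=3 → run G
t=8: queue=[F,G] q_used=0 → run F
t=9: queue=[F,G] q_used=1 → run F
t=10: queue=[G] q_used=0 → run G
t=11: (idle)

context switches = 4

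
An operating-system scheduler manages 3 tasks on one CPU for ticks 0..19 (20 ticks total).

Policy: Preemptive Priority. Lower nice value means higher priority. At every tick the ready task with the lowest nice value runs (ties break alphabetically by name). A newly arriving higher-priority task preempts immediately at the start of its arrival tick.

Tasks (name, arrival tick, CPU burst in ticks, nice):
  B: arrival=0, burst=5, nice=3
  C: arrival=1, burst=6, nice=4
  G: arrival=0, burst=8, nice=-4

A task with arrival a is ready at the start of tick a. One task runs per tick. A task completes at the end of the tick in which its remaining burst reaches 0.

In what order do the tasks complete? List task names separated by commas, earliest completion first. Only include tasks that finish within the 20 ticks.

completion order = G, B, C

t=0: ready={B,G} → run G
t=1: ready={B,C,G} → run G
t=2: ready={B,C,G} → run G
t=3: ready={B,C,G} → run G
t=4: ready={B,C,G} → run G
t=5: ready={B,C,G} → run G
t=6: ready={B,C,G} → run G
t=7: ready={B,C,G} → run G
t=8: ready={B,C} → run B
t=9: ready={B,C} → run B
t=10: ready={B,C} → run B
t=11: ready={B,C} → run B
t=12: ready={B,C} → run B
t=13: ready={C} → run C
t=14: ready={C} → run C
t=15: ready={C} → run C
t=16: ready={C} → run C
t=17: ready={C} → run C
t=18: ready={C} → run C
t=19: (idle)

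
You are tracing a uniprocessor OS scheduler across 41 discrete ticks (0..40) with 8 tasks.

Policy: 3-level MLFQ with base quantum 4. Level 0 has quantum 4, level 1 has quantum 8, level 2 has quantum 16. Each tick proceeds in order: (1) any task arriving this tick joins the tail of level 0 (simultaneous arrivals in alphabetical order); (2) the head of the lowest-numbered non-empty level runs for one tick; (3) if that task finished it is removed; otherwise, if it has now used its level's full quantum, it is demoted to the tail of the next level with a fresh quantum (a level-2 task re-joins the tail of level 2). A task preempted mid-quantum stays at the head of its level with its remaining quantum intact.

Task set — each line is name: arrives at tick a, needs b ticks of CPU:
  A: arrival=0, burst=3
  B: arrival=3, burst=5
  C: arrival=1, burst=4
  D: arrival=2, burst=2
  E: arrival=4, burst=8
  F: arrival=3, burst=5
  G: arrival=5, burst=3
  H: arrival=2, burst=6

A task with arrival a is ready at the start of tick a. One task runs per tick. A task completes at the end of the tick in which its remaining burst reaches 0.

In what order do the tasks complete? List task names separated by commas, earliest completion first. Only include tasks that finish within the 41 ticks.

completion order = A, C, D, G, H, B, F, E

t=0: L0/L1/L2 = A/-/- → run A
t=1: L0/L1/L2 = AC/-/- → run A
t=2: L0/L1/L2 = ACDH/-/- → run A
t=3: L0/L1/L2 = CDHBF/-/- → run C
t=4: L0/L1/L2 = CDHBFE/-/- → run C
t=5: L0/L1/L2 = CDHBFEG/-/- → run C
t=6: L0/L1/L2 = CDHBFEG/-/- → run C
t=7: L0/L1/L2 = DHBFEG/-/- → run D
t=8: L0/L1/L2 = DHBFEG/-/- → run D
t=9: L0/L1/L2 = HBFEG/-/- → run H
t=10: L0/L1/L2 = HBFEG/-/- → run H
t=11: L0/L1/L2 = HBFEG/-/- → run H
t=12: L0/L1/L2 = HBFEG/-/- → run H
t=13: L0/L1/L2 = BFEG/H/- → run B
t=14: L0/L1/L2 = BFEG/H/- → run B
t=15: L0/L1/L2 = BFEG/H/- → run B
t=16: L0/L1/L2 = BFEG/H/- → run B
t=17: L0/L1/L2 = FEG/HB/- → run F
t=18: L0/L1/L2 = FEG/HB/- → run F
t=19: L0/L1/L2 = FEG/HB/- → run F
t=20: L0/L1/L2 = FEG/HB/- → run F
t=21: L0/L1/L2 = EG/HBF/- → run E
t=22: L0/L1/L2 = EG/HBF/- → run E
t=23: L0/L1/L2 = EG/HBF/- → run E
t=24: L0/L1/L2 = EG/HBF/- → run E
t=25: L0/L1/L2 = G/HBFE/- → run G
t=26: L0/L1/L2 = G/HBFE/- → run G
t=27: L0/L1/L2 = G/HBFE/- → run G
t=28: L0/L1/L2 = -/HBFE/- → run H
t=29: L0/L1/L2 = -/HBFE/- → run H
t=30: L0/L1/L2 = -/BFE/- → run B
t=31: L0/L1/L2 = -/FE/- → run F
t=32: L0/L1/L2 = -/E/- → run E
t=33: L0/L1/L2 = -/E/- → run E
t=34: L0/L1/L2 = -/E/- → run E
t=35: L0/L1/L2 = -/E/- → run E
t=36: (idle)
t=37: (idle)
t=38: (idle)
t=39: (idle)
t=40: (idle)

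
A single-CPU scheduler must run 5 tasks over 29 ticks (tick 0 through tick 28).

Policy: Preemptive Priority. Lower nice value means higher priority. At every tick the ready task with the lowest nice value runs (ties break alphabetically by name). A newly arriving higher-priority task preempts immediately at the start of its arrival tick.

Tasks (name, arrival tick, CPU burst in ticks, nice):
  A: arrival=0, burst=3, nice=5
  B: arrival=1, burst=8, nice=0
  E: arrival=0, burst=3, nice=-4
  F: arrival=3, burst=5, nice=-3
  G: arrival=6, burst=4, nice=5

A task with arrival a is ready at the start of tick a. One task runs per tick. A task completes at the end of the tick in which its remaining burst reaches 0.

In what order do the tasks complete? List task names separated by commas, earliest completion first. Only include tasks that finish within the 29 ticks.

t=0: ready={A,E} → run E
t=1: ready={A,B,E} → run E
t=2: ready={A,B,E} → run E
t=3: ready={A,B,F} → run F
t=4: ready={A,B,F} → run F
t=5: ready={A,B,F} → run F
t=6: ready={A,B,F,G} → run F
t=7: ready={A,B,F,G} → run F
t=8: ready={A,B,G} → run B
t=9: ready={A,B,G} → run B
t=10: ready={A,B,G} → run B
t=11: ready={A,B,G} → run B
t=12: ready={A,B,G} → run B
t=13: ready={A,B,G} → run B
t=14: ready={A,B,G} → run B
t=15: ready={A,B,G} → run B
t=16: ready={A,G} → run A
t=17: ready={A,G} → run A
t=18: ready={A,G} → run A
t=19: ready={G} → run G
t=20: ready={G} → run G
t=21: ready={G} → run G
t=22: ready={G} → run G
t=23: (idle)
t=24: (idle)
t=25: (idle)
t=26: (idle)
t=27: (idle)
t=28: (idle)

completion order = E, F, B, A, G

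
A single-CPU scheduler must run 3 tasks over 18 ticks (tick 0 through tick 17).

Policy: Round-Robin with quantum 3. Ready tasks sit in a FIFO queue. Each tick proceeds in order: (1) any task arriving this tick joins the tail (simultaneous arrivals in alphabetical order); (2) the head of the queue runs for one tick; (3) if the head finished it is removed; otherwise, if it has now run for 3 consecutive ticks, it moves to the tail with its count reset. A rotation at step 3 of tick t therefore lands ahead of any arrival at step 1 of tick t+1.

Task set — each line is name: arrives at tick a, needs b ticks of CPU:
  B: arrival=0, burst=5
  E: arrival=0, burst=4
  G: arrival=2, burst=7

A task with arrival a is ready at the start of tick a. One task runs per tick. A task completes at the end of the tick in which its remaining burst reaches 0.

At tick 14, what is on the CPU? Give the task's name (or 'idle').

t=0: queue=[B,E] q_used=0 → run B
t=1: queue=[B,E] q_used=1 → run B
t=2: queue=[B,E,G] q_used=2 → run B
t=3: queue=[E,G,B] q_used=0 → run E
t=4: queue=[E,G,B] q_used=1 → run E
t=5: queue=[E,G,B] q_used=2 → run E
t=6: queue=[G,B,E] q_used=0 → run G
t=7: queue=[G,B,E] q_used=1 → run G
t=8: queue=[G,B,E] q_used=2 → run G
t=9: queue=[B,E,G] q_used=0 → run B
t=10: queue=[B,E,G] q_used=1 → run B
t=11: queue=[E,G] q_used=0 → run E
t=12: queue=[G] q_used=0 → run G
t=13: queue=[G] q_used=1 → run G
t=14: queue=[G] q_used=2 → run G
t=15: queue=[G] q_used=0 → run G
t=16: (idle)
t=17: (idle)

running at tick 14 = G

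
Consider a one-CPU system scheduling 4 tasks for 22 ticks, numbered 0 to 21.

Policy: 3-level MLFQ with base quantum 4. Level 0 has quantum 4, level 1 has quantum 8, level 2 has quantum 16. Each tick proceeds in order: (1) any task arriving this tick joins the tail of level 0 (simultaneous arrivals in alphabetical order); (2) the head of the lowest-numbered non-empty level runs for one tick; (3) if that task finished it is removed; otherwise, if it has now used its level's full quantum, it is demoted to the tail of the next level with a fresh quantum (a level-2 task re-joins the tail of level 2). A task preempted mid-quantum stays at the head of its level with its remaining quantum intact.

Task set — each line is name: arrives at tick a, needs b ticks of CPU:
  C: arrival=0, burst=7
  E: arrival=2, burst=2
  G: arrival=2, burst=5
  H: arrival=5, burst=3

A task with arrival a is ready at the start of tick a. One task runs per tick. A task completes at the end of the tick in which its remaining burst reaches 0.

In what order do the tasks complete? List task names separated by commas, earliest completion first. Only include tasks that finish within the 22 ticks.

t=0: L0/L1/L2 = C/-/- → run C
t=1: L0/L1/L2 = C/-/- → run C
t=2: L0/L1/L2 = CEG/-/- → run C
t=3: L0/L1/L2 = CEG/-/- → run C
t=4: L0/L1/L2 = EG/C/- → run E
t=5: L0/L1/L2 = EGH/C/- → run E
t=6: L0/L1/L2 = GH/C/- → run G
t=7: L0/L1/L2 = GH/C/- → run G
t=8: L0/L1/L2 = GH/C/- → run G
t=9: L0/L1/L2 = GH/C/- → run G
t=10: L0/L1/L2 = H/CG/- → run H
t=11: L0/L1/L2 = H/CG/- → run H
t=12: L0/L1/L2 = H/CG/- → run H
t=13: L0/L1/L2 = -/CG/- → run C
t=14: L0/L1/L2 = -/CG/- → run C
t=15: L0/L1/L2 = -/CG/- → run C
t=16: L0/L1/L2 = -/G/- → run G
t=17: (idle)
t=18: (idle)
t=19: (idle)
t=20: (idle)
t=21: (idle)

completion order = E, H, C, G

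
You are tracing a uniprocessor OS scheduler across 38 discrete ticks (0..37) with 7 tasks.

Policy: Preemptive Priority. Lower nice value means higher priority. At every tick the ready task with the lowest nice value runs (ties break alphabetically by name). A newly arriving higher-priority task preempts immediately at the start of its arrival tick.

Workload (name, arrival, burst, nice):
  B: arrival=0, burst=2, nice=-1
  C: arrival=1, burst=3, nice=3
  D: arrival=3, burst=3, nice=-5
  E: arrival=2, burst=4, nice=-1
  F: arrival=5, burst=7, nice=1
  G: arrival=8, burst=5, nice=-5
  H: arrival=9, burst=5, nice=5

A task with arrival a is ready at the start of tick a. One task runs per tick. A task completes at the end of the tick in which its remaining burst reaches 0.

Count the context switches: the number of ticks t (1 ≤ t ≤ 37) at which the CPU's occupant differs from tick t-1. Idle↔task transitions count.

t=0: ready={B} → run B
t=1: ready={B,C} → run B
t=2: ready={C,E} → run E
t=3: ready={C,D,E} → run D
t=4: ready={C,D,E} → run D
t=5: ready={C,D,E,F} → run D
t=6: ready={C,E,F} → run E
t=7: ready={C,E,F} → run E
t=8: ready={C,E,F,G} → run G
t=9: ready={C,E,F,G,H} → run G
t=10: ready={C,E,F,G,H} → run G
t=11: ready={C,E,F,G,H} → run G
t=12: ready={C,E,F,G,H} → run G
t=13: ready={C,E,F,H} → run E
t=14: ready={C,F,H} → run F
t=15: ready={C,F,H} → run F
t=16: ready={C,F,H} → run F
t=17: ready={C,F,H} → run F
t=18: ready={C,F,H} → run F
t=19: ready={C,F,H} → run F
t=20: ready={C,F,H} → run F
t=21: ready={C,H} → run C
t=22: ready={C,H} → run C
t=23: ready={C,H} → run C
t=24: ready={H} → run H
t=25: ready={H} → run H
t=26: ready={H} → run H
t=27: ready={H} → run H
t=28: ready={H} → run H
t=29: (idle)
t=30: (idle)
t=31: (idle)
t=32: (idle)
t=33: (idle)
t=34: (idle)
t=35: (idle)
t=36: (idle)
t=37: (idle)

context switches = 9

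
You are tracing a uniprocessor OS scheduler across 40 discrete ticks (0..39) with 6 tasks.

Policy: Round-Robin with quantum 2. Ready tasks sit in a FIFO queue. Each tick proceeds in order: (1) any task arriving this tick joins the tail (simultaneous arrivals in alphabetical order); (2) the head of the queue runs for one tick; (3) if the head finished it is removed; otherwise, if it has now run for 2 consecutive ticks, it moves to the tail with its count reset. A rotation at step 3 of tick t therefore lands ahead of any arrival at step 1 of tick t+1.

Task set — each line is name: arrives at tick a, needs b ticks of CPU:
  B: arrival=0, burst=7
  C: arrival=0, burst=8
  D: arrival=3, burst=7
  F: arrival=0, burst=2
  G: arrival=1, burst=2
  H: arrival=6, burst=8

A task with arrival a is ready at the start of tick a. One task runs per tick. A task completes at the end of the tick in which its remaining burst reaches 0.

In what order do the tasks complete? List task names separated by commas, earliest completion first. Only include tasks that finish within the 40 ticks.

completion order = F, G, B, C, D, H

t=0: queue=[B,C,F] q_used=0 → run B
t=1: queue=[B,C,F,G] q_used=1 → run B
t=2: queue=[C,F,G,B] q_used=0 → run C
t=3: queue=[C,F,G,B,D] q_used=1 → run C
t=4: queue=[F,G,B,D,C] q_used=0 → run F
t=5: queue=[F,G,B,D,C] q_used=1 → run F
t=6: queue=[G,B,D,C,H] q_used=0 → run G
t=7: queue=[G,B,D,C,H] q_used=1 → run G
t=8: queue=[B,D,C,H] q_used=0 → run B
t=9: queue=[B,D,C,H] q_used=1 → run B
t=10: queue=[D,C,H,B] q_used=0 → run D
t=11: queue=[D,C,H,B] q_used=1 → run D
t=12: queue=[C,H,B,D] q_used=0 → run C
t=13: queue=[C,H,B,D] q_used=1 → run C
t=14: queue=[H,B,D,C] q_used=0 → run H
t=15: queue=[H,B,D,C] q_used=1 → run H
t=16: queue=[B,D,C,H] q_used=0 → run B
t=17: queue=[B,D,C,H] q_used=1 → run B
t=18: queue=[D,C,H,B] q_used=0 → run D
t=19: queue=[D,C,H,B] q_used=1 → run D
t=20: queue=[C,H,B,D] q_used=0 → run C
t=21: queue=[C,H,B,D] q_used=1 → run C
t=22: queue=[H,B,D,C] q_used=0 → run H
t=23: queue=[H,B,D,C] q_used=1 → run H
t=24: queue=[B,D,C,H] q_used=0 → run B
t=25: queue=[D,C,H] q_used=0 → run D
t=26: queue=[D,C,H] q_used=1 → run D
t=27: queue=[C,H,D] q_used=0 → run C
t=28: queue=[C,H,D] q_used=1 → run C
t=29: queue=[H,D] q_used=0 → run H
t=30: queue=[H,D] q_used=1 → run H
t=31: queue=[D,H] q_used=0 → run D
t=32: queue=[H] q_used=0 → run H
t=33: queue=[H] q_used=1 → run H
t=34: (idle)
t=35: (idle)
t=36: (idle)
t=37: (idle)
t=38: (idle)
t=39: (idle)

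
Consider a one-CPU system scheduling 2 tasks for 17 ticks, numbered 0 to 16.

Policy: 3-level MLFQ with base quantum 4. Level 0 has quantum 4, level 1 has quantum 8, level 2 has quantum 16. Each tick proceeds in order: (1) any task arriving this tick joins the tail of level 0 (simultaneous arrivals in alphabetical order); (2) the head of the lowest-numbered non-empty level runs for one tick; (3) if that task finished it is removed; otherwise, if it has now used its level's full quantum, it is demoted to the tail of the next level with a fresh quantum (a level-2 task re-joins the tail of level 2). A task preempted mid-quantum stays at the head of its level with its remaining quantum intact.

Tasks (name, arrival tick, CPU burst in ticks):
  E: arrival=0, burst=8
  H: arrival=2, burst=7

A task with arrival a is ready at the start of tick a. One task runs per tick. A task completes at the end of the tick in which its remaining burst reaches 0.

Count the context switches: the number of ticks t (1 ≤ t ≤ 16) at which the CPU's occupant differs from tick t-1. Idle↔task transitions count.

t=0: L0/L1/L2 = E/-/- → run E
t=1: L0/L1/L2 = E/-/- → run E
t=2: L0/L1/L2 = EH/-/- → run E
t=3: L0/L1/L2 = EH/-/- → run E
t=4: L0/L1/L2 = H/E/- → run H
t=5: L0/L1/L2 = H/E/- → run H
t=6: L0/L1/L2 = H/E/- → run H
t=7: L0/L1/L2 = H/E/- → run H
t=8: L0/L1/L2 = -/EH/- → run E
t=9: L0/L1/L2 = -/EH/- → run E
t=10: L0/L1/L2 = -/EH/- → run E
t=11: L0/L1/L2 = -/EH/- → run E
t=12: L0/L1/L2 = -/H/- → run H
t=13: L0/L1/L2 = -/H/- → run H
t=14: L0/L1/L2 = -/H/- → run H
t=15: (idle)
t=16: (idle)

context switches = 4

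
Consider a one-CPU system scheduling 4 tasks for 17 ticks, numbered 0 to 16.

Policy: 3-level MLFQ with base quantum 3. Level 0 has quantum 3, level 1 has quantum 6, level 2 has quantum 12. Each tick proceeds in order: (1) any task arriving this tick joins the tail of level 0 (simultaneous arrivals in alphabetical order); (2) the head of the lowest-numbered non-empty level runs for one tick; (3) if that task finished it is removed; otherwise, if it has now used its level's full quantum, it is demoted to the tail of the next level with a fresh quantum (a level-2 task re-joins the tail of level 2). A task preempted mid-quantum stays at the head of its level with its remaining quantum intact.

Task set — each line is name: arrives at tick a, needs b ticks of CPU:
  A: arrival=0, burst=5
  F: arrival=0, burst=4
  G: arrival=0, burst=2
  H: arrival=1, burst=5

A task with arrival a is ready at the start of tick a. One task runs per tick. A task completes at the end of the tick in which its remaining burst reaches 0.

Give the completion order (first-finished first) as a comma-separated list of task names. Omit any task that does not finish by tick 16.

t=0: L0/L1/L2 = AFG/-/- → run A
t=1: L0/L1/L2 = AFGH/-/- → run A
t=2: L0/L1/L2 = AFGH/-/- → run A
t=3: L0/L1/L2 = FGH/A/- → run F
t=4: L0/L1/L2 = FGH/A/- → run F
t=5: L0/L1/L2 = FGH/A/- → run F
t=6: L0/L1/L2 = GH/AF/- → run G
t=7: L0/L1/L2 = GH/AF/- → run G
t=8: L0/L1/L2 = H/AF/- → run H
t=9: L0/L1/L2 = H/AF/- → run H
t=10: L0/L1/L2 = H/AF/- → run H
t=11: L0/L1/L2 = -/AFH/- → run A
t=12: L0/L1/L2 = -/AFH/- → run A
t=13: L0/L1/L2 = -/FH/- → run F
t=14: L0/L1/L2 = -/H/- → run H
t=15: L0/L1/L2 = -/H/- → run H
t=16: (idle)

completion order = G, A, F, H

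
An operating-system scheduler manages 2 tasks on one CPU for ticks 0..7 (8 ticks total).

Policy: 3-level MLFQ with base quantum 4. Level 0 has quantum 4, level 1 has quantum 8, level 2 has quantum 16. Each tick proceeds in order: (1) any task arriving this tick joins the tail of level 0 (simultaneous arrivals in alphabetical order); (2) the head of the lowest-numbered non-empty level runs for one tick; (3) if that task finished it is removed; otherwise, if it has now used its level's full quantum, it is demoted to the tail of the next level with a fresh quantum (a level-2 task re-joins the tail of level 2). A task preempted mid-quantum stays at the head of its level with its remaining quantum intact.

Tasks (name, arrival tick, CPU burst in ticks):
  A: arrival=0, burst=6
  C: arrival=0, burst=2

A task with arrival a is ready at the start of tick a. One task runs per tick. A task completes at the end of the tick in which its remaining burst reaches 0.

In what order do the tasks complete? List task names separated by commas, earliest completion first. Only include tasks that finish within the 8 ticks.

t=0: L0/L1/L2 = AC/-/- → run A
t=1: L0/L1/L2 = AC/-/- → run A
t=2: L0/L1/L2 = AC/-/- → run A
t=3: L0/L1/L2 = AC/-/- → run A
t=4: L0/L1/L2 = C/A/- → run C
t=5: L0/L1/L2 = C/A/- → run C
t=6: L0/L1/L2 = -/A/- → run A
t=7: L0/L1/L2 = -/A/- → run A

completion order = C, A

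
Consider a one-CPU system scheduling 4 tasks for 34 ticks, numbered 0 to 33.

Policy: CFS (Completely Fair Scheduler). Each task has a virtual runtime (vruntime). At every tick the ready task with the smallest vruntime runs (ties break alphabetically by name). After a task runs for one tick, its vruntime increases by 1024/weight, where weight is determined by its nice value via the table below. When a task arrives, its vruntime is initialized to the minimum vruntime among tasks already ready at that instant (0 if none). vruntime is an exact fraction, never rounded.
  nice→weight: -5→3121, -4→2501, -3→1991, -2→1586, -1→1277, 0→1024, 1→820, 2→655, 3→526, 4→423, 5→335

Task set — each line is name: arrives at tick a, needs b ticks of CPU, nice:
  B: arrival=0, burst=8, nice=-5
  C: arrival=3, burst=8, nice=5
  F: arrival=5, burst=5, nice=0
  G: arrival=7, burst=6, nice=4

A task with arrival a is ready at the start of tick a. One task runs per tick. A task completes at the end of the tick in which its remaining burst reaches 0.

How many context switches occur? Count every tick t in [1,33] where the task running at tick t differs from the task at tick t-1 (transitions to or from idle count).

t=0: vr[B=0] → run B
t=1: vr[B=1024/3121] → run B
t=2: vr[B=2048/3121] → run B
t=3: vr[B=3072/3121 C=3072/3121] → run B
t=4: vr[B=4096/3121 C=3072/3121] → run C
t=5: vr[B=4096/3121 C=4225024/1045535 F=4096/3121] → run B
t=6: vr[B=5120/3121 C=4225024/1045535 F=4096/3121] → run F
t=7: vr[B=5120/3121 C=4225024/1045535 F=7217/3121 G=5120/3121] → run B
t=8: vr[B=6144/3121 C=4225024/1045535 F=7217/3121 G=5120/3121] → run G
t=9: vr[B=6144/3121 C=4225024/1045535 F=7217/3121 G=5361664/1320183] → run B
t=10: vr[B=7168/3121 C=4225024/1045535 F=7217/3121 G=5361664/1320183] → run B
t=11: vr[C=4225024/1045535 F=7217/3121 G=5361664/1320183] → run F
t=12: vr[C=4225024/1045535 F=10338/3121 G=5361664/1320183] → run F
t=13: vr[C=4225024/1045535 F=13459/3121 G=5361664/1320183] → run C
t=14: vr[C=7420928/1045535 F=13459/3121 G=5361664/1320183] → run G
t=15: vr[C=7420928/1045535 F=13459/3121 G=8557568/1320183] → run F
t=16: vr[C=7420928/1045535 F=16580/3121 G=8557568/1320183] → run F
t=17: vr[C=7420928/1045535 G=8557568/1320183] → run G
t=18: vr[C=7420928/1045535 G=3917824/440061] → run C
t=19: vr[C=10616832/1045535 G=3917824/440061] → run G
t=20: vr[C=10616832/1045535 G=14949376/1320183] → run C
t=21: vr[C=13812736/1045535 G=14949376/1320183] → run G
t=22: vr[C=13812736/1045535 G=18145280/1320183] → run C
t=23: vr[C=3401728/209107 G=18145280/1320183] → run G
t=24: vr[C=3401728/209107] → run C
t=25: vr[C=20204544/1045535] → run C
t=26: vr[C=23400448/1045535] → run C
t=27: (idle)
t=28: (idle)
t=29: (idle)
t=30: (idle)
t=31: (idle)
t=32: (idle)
t=33: (idle)

context switches = 19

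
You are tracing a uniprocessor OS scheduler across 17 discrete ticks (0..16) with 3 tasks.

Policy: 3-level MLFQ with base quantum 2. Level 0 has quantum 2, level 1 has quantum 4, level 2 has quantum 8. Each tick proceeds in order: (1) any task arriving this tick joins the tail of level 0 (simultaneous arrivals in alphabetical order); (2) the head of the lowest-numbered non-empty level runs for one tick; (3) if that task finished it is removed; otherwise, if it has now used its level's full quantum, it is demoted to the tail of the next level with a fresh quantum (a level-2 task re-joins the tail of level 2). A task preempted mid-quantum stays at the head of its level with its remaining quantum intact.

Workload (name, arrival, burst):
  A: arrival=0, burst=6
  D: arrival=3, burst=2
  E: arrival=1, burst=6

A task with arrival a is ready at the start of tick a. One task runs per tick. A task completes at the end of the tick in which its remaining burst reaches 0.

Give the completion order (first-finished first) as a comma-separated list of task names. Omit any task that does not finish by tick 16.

t=0: L0/L1/L2 = A/-/- → run A
t=1: L0/L1/L2 = AE/-/- → run A
t=2: L0/L1/L2 = E/A/- → run E
t=3: L0/L1/L2 = ED/A/- → run E
t=4: L0/L1/L2 = D/AE/- → run D
t=5: L0/L1/L2 = D/AE/- → run D
t=6: L0/L1/L2 = -/AE/- → run A
t=7: L0/L1/L2 = -/AE/- → run A
t=8: L0/L1/L2 = -/AE/- → run A
t=9: L0/L1/L2 = -/AE/- → run A
t=10: L0/L1/L2 = -/E/- → run E
t=11: L0/L1/L2 = -/E/- → run E
t=12: L0/L1/L2 = -/E/- → run E
t=13: L0/L1/L2 = -/E/- → run E
t=14: (idle)
t=15: (idle)
t=16: (idle)

completion order = D, A, E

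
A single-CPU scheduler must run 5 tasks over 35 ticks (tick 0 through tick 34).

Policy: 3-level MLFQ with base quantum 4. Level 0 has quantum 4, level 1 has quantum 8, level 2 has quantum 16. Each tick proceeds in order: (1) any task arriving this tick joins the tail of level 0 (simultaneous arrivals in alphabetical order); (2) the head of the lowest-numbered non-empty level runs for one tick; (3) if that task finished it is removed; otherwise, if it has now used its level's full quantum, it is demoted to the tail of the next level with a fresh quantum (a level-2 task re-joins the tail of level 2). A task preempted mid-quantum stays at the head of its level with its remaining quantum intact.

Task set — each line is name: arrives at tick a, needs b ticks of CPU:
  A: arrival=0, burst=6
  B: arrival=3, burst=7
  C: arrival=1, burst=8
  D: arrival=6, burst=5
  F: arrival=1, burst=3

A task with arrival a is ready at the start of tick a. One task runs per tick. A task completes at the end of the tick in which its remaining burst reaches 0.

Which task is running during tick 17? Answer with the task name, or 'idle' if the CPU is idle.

running at tick 17 = D

t=0: L0/L1/L2 = A/-/- → run A
t=1: L0/L1/L2 = ACF/-/- → run A
t=2: L0/L1/L2 = ACF/-/- → run A
t=3: L0/L1/L2 = ACFB/-/- → run A
t=4: L0/L1/L2 = CFB/A/- → run C
t=5: L0/L1/L2 = CFB/A/- → run C
t=6: L0/L1/L2 = CFBD/A/- → run C
t=7: L0/L1/L2 = CFBD/A/- → run C
t=8: L0/L1/L2 = FBD/AC/- → run F
t=9: L0/L1/L2 = FBD/AC/- → run F
t=10: L0/L1/L2 = FBD/AC/- → run F
t=11: L0/L1/L2 = BD/AC/- → run B
t=12: L0/L1/L2 = BD/AC/- → run B
t=13: L0/L1/L2 = BD/AC/- → run B
t=14: L0/L1/L2 = BD/AC/- → run B
t=15: L0/L1/L2 = D/ACB/- → run D
t=16: L0/L1/L2 = D/ACB/- → run D
t=17: L0/L1/L2 = D/ACB/- → run D
t=18: L0/L1/L2 = D/ACB/- → run D
t=19: L0/L1/L2 = -/ACBD/- → run A
t=20: L0/L1/L2 = -/ACBD/- → run A
t=21: L0/L1/L2 = -/CBD/- → run C
t=22: L0/L1/L2 = -/CBD/- → run C
t=23: L0/L1/L2 = -/CBD/- → run C
t=24: L0/L1/L2 = -/CBD/- → run C
t=25: L0/L1/L2 = -/BD/- → run B
t=26: L0/L1/L2 = -/BD/- → run B
t=27: L0/L1/L2 = -/BD/- → run B
t=28: L0/L1/L2 = -/D/- → run D
t=29: (idle)
t=30: (idle)
t=31: (idle)
t=32: (idle)
t=33: (idle)
t=34: (idle)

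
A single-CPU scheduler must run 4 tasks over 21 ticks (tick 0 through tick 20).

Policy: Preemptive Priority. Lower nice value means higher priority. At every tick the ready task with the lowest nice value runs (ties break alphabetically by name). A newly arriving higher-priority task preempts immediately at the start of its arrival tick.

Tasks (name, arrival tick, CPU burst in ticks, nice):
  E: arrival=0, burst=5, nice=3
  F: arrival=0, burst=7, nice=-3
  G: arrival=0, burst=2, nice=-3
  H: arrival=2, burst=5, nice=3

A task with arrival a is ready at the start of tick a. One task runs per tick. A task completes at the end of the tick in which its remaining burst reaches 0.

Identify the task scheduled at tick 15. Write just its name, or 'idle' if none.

running at tick 15 = H

t=0: ready={E,F,G} → run F
t=1: ready={E,F,G} → run F
t=2: ready={E,F,G,H} → run F
t=3: ready={E,F,G,H} → run F
t=4: ready={E,F,G,H} → run F
t=5: ready={E,F,G,H} → run F
t=6: ready={E,F,G,H} → run F
t=7: ready={E,G,H} → run G
t=8: ready={E,G,H} → run G
t=9: ready={E,H} → run E
t=10: ready={E,H} → run E
t=11: ready={E,H} → run E
t=12: ready={E,H} → run E
t=13: ready={E,H} → run E
t=14: ready={H} → run H
t=15: ready={H} → run H
t=16: ready={H} → run H
t=17: ready={H} → run H
t=18: ready={H} → run H
t=19: (idle)
t=20: (idle)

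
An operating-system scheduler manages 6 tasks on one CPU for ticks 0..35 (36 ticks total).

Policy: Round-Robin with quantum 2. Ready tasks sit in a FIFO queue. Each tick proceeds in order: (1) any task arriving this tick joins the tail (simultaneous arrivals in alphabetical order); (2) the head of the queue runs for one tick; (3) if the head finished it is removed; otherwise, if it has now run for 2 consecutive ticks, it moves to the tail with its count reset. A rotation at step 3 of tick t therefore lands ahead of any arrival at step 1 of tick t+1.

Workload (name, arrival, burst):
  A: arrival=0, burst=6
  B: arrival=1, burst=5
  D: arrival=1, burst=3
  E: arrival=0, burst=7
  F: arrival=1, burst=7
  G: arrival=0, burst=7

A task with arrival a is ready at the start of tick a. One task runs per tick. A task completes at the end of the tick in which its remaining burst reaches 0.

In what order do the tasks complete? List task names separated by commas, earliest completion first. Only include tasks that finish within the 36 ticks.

completion order = D, A, B, E, G, F

t=0: queue=[A,E,G] q_used=0 → run A
t=1: queue=[A,E,G,B,D,F] q_used=1 → run A
t=2: queue=[E,G,B,D,F,A] q_used=0 → run E
t=3: queue=[E,G,B,D,F,A] q_used=1 → run E
t=4: queue=[G,B,D,F,A,E] q_used=0 → run G
t=5: queue=[G,B,D,F,A,E] q_used=1 → run G
t=6: queue=[B,D,F,A,E,G] q_used=0 → run B
t=7: queue=[B,D,F,A,E,G] q_used=1 → run B
t=8: queue=[D,F,A,E,G,B] q_used=0 → run D
t=9: queue=[D,F,A,E,G,B] q_used=1 → run D
t=10: queue=[F,A,E,G,B,D] q_used=0 → run F
t=11: queue=[F,A,E,G,B,D] q_used=1 → run F
t=12: queue=[A,E,G,B,D,F] q_used=0 → run A
t=13: queue=[A,E,G,B,D,F] q_used=1 → run A
t=14: queue=[E,G,B,D,F,A] q_used=0 → run E
t=15: queue=[E,G,B,D,F,A] q_used=1 → run E
t=16: queue=[G,B,D,F,A,E] q_used=0 → run G
t=17: queue=[G,B,D,F,A,E] q_used=1 → run G
t=18: queue=[B,D,F,A,E,G] q_used=0 → run B
t=19: queue=[B,D,F,A,E,G] q_used=1 → run B
t=20: queue=[D,F,A,E,G,B] q_used=0 → run D
t=21: queue=[F,A,E,G,B] q_used=0 → run F
t=22: queue=[F,A,E,G,B] q_used=1 → run F
t=23: queue=[A,E,G,B,F] q_used=0 → run A
t=24: queue=[A,E,G,B,F] q_used=1 → run A
t=25: queue=[E,G,B,F] q_used=0 → run E
t=26: queue=[E,G,B,F] q_used=1 → run E
t=27: queue=[G,B,F,E] q_used=0 → run G
t=28: queue=[G,B,F,E] q_used=1 → run G
t=29: queue=[B,F,E,G] q_used=0 → run B
t=30: queue=[F,E,G] q_used=0 → run F
t=31: queue=[F,E,G] q_used=1 → run F
t=32: queue=[E,G,F] q_used=0 → run E
t=33: queue=[G,F] q_used=0 → run G
t=34: queue=[F] q_used=0 → run F
t=35: (idle)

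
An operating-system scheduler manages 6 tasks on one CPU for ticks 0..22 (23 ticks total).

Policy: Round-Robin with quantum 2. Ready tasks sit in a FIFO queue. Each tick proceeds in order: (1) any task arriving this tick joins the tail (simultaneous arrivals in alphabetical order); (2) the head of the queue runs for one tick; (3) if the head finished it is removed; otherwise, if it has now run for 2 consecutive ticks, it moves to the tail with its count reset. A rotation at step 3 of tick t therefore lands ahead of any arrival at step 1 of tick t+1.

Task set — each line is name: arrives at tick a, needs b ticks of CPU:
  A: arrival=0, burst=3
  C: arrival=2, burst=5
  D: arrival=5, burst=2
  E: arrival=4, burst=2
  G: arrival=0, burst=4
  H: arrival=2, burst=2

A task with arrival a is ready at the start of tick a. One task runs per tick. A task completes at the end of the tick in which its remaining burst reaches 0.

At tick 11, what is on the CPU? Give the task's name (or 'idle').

running at tick 11 = E

t=0: queue=[A,G] q_used=0 → run A
t=1: queue=[A,G] q_used=1 → run A
t=2: queue=[G,A,C,H] q_used=0 → run G
t=3: queue=[G,A,C,H] q_used=1 → run G
t=4: queue=[A,C,H,G,E] q_used=0 → run A
t=5: queue=[C,H,G,E,D] q_used=0 → run C
t=6: queue=[C,H,G,E,D] q_used=1 → run C
t=7: queue=[H,G,E,D,C] q_used=0 → run H
t=8: queue=[H,G,E,D,C] q_used=1 → run H
t=9: queue=[G,E,D,C] q_used=0 → run G
t=10: queue=[G,E,D,C] q_used=1 → run G
t=11: queue=[E,D,C] q_used=0 → run E
t=12: queue=[E,D,C] q_used=1 → run E
t=13: queue=[D,C] q_used=0 → run D
t=14: queue=[D,C] q_used=1 → run D
t=15: queue=[C] q_used=0 → run C
t=16: queue=[C] q_used=1 → run C
t=17: queue=[C] q_used=0 → run C
t=18: (idle)
t=19: (idle)
t=20: (idle)
t=21: (idle)
t=22: (idle)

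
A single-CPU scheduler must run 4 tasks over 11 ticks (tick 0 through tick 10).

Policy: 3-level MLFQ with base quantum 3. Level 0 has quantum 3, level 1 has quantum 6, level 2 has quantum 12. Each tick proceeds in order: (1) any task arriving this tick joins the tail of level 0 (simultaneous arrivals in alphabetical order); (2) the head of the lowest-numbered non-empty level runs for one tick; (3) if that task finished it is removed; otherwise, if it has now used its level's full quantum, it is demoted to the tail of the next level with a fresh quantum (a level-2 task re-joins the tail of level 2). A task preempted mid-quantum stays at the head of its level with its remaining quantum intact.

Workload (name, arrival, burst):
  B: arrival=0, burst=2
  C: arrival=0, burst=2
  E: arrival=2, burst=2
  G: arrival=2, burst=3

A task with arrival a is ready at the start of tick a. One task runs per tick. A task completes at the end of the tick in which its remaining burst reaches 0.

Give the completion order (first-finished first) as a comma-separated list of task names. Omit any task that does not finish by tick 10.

t=0: L0/L1/L2 = BC/-/- → run B
t=1: L0/L1/L2 = BC/-/- → run B
t=2: L0/L1/L2 = CEG/-/- → run C
t=3: L0/L1/L2 = CEG/-/- → run C
t=4: L0/L1/L2 = EG/-/- → run E
t=5: L0/L1/L2 = EG/-/- → run E
t=6: L0/L1/L2 = G/-/- → run G
t=7: L0/L1/L2 = G/-/- → run G
t=8: L0/L1/L2 = G/-/- → run G
t=9: (idle)
t=10: (idle)

completion order = B, C, E, G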